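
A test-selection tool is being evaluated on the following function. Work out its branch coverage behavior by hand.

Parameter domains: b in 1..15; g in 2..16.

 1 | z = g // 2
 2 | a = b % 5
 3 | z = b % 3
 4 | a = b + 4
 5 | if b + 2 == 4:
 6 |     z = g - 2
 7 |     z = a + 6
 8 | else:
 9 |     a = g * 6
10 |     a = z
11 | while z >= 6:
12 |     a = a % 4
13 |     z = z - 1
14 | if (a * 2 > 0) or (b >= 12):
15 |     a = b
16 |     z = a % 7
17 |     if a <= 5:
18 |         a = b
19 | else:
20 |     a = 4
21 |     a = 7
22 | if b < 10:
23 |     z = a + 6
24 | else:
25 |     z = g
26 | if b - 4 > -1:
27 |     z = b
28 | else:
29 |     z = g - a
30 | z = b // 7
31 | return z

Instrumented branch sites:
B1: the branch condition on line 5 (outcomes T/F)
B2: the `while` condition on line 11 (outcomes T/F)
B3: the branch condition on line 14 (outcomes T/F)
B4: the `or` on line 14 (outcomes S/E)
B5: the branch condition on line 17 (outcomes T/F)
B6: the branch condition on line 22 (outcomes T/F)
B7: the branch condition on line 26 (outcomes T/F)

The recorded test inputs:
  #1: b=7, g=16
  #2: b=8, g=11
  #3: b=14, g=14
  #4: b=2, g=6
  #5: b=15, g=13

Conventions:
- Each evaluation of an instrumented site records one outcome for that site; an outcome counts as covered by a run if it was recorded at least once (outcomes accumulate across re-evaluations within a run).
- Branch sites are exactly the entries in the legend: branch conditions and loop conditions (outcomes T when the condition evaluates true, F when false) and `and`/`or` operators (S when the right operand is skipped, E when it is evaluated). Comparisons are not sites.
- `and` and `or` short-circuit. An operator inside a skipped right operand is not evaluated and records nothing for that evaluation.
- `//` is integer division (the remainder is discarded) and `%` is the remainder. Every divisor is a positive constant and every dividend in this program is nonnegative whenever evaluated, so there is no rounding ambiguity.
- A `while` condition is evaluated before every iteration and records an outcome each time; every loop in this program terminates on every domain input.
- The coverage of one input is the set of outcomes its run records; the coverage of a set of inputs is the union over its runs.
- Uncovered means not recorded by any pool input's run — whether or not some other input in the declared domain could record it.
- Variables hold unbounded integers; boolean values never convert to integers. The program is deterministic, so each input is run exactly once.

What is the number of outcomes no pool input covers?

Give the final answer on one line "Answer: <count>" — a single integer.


input #1, b=7, g=16: outcomes B1=F, B2=F, B3=T, B4=S, B5=F, B6=T, B7=T
input #2, b=8, g=11: outcomes B1=F, B2=F, B3=T, B4=S, B5=F, B6=T, B7=T
input #3, b=14, g=14: outcomes B1=F, B2=F, B3=T, B4=S, B5=F, B6=F, B7=T
input #4, b=2, g=6: outcomes B1=T, B2=T, B2=F, B3=T, B4=S, B5=T, B6=T, B7=F
input #5, b=15, g=13: outcomes B1=F, B2=F, B3=T, B4=E, B5=F, B6=F, B7=T
union over the pool: B1=T, B1=F, B2=T, B2=F, B3=T, B4=S, B4=E, B5=T, B5=F, B6=T, B6=F, B7=T, B7=F
uncovered (1 of 14): B3=F
Answer: 1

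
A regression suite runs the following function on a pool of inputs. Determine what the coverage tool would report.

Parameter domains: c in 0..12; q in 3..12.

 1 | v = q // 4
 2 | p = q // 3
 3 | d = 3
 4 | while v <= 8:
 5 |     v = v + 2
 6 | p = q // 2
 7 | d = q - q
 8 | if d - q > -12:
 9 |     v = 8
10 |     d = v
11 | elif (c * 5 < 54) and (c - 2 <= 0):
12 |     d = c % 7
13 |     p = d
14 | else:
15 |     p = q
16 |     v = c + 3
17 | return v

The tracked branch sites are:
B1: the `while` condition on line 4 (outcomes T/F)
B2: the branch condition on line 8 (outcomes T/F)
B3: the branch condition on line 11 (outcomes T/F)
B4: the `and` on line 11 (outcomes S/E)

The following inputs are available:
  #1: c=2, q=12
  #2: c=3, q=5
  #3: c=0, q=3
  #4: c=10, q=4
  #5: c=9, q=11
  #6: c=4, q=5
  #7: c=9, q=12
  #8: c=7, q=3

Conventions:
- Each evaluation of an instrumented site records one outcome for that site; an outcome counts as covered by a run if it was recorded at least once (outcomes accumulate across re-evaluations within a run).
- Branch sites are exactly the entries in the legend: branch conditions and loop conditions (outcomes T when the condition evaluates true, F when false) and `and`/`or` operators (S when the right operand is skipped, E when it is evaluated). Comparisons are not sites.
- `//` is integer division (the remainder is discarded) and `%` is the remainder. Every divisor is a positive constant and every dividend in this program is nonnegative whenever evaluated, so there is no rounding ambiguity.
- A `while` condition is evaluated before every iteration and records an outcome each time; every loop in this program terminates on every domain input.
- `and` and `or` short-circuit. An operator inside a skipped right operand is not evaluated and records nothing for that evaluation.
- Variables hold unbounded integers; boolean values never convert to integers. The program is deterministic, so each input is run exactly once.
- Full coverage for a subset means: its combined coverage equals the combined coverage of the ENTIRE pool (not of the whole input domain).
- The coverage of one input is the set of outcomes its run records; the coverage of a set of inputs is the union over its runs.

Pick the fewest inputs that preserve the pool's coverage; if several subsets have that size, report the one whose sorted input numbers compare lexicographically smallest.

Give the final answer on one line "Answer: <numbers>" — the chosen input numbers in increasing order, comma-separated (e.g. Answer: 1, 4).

#1 (c=2, q=12) -> B1->T, B1->T, B1->T, B1->F, B2->F, B4->E, B3->T; covered: B1=T, B1=F, B2=F, B3=T, B4=E
#2 (c=3, q=5) -> B1->T, B1->T, B1->T, B1->T, B1->F, B2->T; covered: B1=T, B1=F, B2=T
#3 (c=0, q=3) -> B1->T, B1->T, B1->T, B1->T, B1->T, B1->F, B2->T; covered: B1=T, B1=F, B2=T
#4 (c=10, q=4) -> B1->T, B1->T, B1->T, B1->T, B1->F, B2->T; covered: B1=T, B1=F, B2=T
#5 (c=9, q=11) -> B1->T, B1->T, B1->T, B1->T, B1->F, B2->T; covered: B1=T, B1=F, B2=T
#6 (c=4, q=5) -> B1->T, B1->T, B1->T, B1->T, B1->F, B2->T; covered: B1=T, B1=F, B2=T
#7 (c=9, q=12) -> B1->T, B1->T, B1->T, B1->F, B2->F, B4->E, B3->F; covered: B1=T, B1=F, B2=F, B3=F, B4=E
#8 (c=7, q=3) -> B1->T, B1->T, B1->T, B1->T, B1->T, B1->F, B2->T; covered: B1=T, B1=F, B2=T
together the pool reaches 7 outcomes: B1=T, B1=F, B2=T, B2=F, B3=T, B3=F, B4=E
checked all size-1 subsets: none covers 7 outcomes (max 5/7)
checked all size-2 subsets: none covers 7 outcomes (max 6/7)
at size 3, {1, 2, 7} reaches all 7 outcomes; every lexicographically earlier size-3 subset fails

Answer: 1, 2, 7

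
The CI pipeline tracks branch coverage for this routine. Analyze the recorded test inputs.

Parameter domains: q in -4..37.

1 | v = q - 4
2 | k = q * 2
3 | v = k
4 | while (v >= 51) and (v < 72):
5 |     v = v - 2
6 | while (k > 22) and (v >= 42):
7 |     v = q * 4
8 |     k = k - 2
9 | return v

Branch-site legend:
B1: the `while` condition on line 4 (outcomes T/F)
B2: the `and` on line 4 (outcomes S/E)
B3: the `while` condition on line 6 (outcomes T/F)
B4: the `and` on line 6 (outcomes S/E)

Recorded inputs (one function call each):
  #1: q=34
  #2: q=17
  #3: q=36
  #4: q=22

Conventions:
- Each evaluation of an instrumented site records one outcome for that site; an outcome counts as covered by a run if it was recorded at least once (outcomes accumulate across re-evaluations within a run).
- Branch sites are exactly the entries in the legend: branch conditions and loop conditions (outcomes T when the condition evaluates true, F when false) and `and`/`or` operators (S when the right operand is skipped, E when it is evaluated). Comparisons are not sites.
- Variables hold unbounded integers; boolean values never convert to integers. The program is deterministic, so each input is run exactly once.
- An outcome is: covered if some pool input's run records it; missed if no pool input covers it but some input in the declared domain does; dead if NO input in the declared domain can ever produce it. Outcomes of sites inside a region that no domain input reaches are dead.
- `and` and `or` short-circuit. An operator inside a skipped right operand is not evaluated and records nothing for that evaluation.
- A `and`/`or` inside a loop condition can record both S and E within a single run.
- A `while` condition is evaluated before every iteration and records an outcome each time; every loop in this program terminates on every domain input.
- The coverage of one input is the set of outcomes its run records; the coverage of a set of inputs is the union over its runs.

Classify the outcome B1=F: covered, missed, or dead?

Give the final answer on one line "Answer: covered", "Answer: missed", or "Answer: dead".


B1=F is recorded by pool input(s) 1, 2, 3, 4 -> covered
Answer: covered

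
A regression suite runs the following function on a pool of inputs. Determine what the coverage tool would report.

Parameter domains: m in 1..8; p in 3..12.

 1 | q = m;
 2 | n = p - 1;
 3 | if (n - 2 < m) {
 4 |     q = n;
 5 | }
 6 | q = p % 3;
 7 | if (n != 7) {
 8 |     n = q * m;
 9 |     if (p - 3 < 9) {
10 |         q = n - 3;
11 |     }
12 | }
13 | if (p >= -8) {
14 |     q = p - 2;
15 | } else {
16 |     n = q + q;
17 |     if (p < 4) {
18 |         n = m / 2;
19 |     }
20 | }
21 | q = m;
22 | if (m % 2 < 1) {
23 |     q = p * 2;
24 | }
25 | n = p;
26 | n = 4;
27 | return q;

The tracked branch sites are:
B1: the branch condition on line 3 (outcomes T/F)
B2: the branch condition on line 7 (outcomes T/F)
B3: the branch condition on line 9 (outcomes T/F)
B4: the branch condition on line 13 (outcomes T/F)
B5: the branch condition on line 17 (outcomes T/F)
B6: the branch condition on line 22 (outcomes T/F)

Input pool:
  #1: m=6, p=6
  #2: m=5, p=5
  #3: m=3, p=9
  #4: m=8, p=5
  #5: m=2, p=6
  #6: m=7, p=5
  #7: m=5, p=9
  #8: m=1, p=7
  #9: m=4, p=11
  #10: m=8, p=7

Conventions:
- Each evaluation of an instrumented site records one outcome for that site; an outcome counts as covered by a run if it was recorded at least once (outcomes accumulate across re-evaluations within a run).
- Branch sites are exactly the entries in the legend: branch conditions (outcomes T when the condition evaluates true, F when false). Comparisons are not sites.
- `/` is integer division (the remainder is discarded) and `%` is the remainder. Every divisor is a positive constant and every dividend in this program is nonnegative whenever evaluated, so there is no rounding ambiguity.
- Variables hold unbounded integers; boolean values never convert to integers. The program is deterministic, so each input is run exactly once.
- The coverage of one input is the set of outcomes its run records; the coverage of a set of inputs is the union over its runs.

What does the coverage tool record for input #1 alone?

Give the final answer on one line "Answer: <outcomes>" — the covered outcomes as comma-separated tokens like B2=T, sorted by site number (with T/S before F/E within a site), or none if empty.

Simulating input #1 (m=6, p=6) step by step:
  B1->T, B2->T, B3->T, B4->T, B6->T
deduplicating events, the covered set is: B1=T, B2=T, B3=T, B4=T, B6=T

Answer: B1=T, B2=T, B3=T, B4=T, B6=T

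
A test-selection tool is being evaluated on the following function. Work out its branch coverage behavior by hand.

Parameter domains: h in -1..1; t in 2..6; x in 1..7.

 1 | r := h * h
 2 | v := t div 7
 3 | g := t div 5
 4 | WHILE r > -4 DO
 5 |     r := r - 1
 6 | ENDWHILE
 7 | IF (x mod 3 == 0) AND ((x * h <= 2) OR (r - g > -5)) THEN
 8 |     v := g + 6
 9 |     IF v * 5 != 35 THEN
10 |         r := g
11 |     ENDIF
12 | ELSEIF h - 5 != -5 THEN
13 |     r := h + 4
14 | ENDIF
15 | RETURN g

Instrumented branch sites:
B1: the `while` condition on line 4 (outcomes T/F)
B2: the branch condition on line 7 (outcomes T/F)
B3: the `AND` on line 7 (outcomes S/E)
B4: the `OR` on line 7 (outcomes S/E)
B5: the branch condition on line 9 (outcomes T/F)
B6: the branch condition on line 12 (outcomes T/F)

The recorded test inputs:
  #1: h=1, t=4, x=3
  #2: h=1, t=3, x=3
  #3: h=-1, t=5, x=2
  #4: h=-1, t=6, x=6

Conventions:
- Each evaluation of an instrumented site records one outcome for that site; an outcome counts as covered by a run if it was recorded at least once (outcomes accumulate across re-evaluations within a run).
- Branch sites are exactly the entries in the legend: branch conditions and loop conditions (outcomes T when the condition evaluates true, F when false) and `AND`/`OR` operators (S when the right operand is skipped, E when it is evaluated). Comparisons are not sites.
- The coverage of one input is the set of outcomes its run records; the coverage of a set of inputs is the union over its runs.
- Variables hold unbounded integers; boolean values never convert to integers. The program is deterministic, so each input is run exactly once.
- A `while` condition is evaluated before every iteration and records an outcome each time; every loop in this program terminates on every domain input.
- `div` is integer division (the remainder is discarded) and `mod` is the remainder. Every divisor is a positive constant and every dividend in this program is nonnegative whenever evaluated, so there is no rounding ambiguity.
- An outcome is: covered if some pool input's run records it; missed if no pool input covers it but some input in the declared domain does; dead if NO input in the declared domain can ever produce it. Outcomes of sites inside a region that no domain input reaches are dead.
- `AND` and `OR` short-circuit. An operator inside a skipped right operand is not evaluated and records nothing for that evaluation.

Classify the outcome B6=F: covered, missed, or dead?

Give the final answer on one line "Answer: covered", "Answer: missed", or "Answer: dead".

no pool input records B6=F
but domain input (h=0, t=2, x=1) does record it -> reachable, so missed

Answer: missed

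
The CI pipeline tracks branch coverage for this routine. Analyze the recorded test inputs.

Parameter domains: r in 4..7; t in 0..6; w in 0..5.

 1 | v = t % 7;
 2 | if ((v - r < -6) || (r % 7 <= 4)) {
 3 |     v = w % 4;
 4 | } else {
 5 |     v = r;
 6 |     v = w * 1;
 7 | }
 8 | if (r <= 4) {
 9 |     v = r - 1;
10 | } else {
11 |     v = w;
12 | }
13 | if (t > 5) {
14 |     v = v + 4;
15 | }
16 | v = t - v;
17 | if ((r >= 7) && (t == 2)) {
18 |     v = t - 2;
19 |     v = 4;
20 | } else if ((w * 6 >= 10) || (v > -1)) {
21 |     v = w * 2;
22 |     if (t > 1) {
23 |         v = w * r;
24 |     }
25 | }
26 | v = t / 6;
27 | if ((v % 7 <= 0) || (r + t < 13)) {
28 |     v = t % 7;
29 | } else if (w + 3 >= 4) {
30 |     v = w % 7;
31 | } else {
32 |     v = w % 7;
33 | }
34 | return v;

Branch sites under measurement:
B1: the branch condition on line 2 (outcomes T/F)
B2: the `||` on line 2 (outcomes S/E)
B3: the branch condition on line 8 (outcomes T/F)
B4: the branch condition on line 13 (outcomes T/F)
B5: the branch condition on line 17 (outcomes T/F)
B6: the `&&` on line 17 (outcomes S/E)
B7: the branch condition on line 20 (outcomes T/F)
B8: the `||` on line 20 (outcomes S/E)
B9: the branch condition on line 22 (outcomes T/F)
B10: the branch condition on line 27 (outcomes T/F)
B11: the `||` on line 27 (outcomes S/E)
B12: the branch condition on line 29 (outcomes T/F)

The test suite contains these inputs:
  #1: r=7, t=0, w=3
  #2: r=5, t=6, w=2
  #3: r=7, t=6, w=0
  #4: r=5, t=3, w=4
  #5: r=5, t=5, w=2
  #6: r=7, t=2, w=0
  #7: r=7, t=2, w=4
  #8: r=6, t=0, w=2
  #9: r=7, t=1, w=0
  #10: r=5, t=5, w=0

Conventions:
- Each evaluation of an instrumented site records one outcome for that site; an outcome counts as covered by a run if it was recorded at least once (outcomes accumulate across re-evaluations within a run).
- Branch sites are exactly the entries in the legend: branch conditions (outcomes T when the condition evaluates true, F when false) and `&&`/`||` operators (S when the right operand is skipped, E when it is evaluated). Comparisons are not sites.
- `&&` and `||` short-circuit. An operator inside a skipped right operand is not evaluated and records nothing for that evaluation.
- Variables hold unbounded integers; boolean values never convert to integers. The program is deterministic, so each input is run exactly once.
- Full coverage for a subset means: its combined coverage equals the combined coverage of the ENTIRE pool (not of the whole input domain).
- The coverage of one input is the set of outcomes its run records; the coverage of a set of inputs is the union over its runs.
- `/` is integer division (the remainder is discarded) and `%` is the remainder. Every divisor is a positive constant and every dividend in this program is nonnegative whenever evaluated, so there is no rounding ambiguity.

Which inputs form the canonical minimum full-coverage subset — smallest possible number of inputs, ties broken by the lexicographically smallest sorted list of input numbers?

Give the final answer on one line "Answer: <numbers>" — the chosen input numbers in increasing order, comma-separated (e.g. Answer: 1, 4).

input #1 (r=7, t=0, w=3): events B2->S, B1->T, B3->F, B4->F, B6->E, B5->F, B8->S, B7->T, B9->F, B11->S, B10->T; covers B1=T, B2=S, B3=F, B4=F, B5=F, B6=E, B7=T, B8=S, B9=F, B10=T, B11=S
input #2 (r=5, t=6, w=2): events B2->E, B1->F, B3->F, B4->T, B6->S, B5->F, B8->S, B7->T, B9->T, B11->E, B10->T; covers B1=F, B2=E, B3=F, B4=T, B5=F, B6=S, B7=T, B8=S, B9=T, B10=T, B11=E
input #3 (r=7, t=6, w=0): events B2->E, B1->T, B3->F, B4->T, B6->E, B5->F, B8->E, B7->T, B9->T, B11->E, B10->F, B12->F; covers B1=T, B2=E, B3=F, B4=T, B5=F, B6=E, B7=T, B8=E, B9=T, B10=F, B11=E, B12=F
input #4 (r=5, t=3, w=4): events B2->E, B1->F, B3->F, B4->F, B6->S, B5->F, B8->S, B7->T, B9->T, B11->S, B10->T; covers B1=F, B2=E, B3=F, B4=F, B5=F, B6=S, B7=T, B8=S, B9=T, B10=T, B11=S
input #5 (r=5, t=5, w=2): events B2->E, B1->F, B3->F, B4->F, B6->S, B5->F, B8->S, B7->T, B9->T, B11->S, B10->T; covers B1=F, B2=E, B3=F, B4=F, B5=F, B6=S, B7=T, B8=S, B9=T, B10=T, B11=S
input #6 (r=7, t=2, w=0): events B2->E, B1->T, B3->F, B4->F, B6->E, B5->T, B11->S, B10->T; covers B1=T, B2=E, B3=F, B4=F, B5=T, B6=E, B10=T, B11=S
input #7 (r=7, t=2, w=4): events B2->E, B1->T, B3->F, B4->F, B6->E, B5->T, B11->S, B10->T; covers B1=T, B2=E, B3=F, B4=F, B5=T, B6=E, B10=T, B11=S
input #8 (r=6, t=0, w=2): events B2->E, B1->F, B3->F, B4->F, B6->S, B5->F, B8->S, B7->T, B9->F, B11->S, B10->T; covers B1=F, B2=E, B3=F, B4=F, B5=F, B6=S, B7=T, B8=S, B9=F, B10=T, B11=S
input #9 (r=7, t=1, w=0): events B2->E, B1->T, B3->F, B4->F, B6->E, B5->F, B8->E, B7->T, B9->F, B11->S, B10->T; covers B1=T, B2=E, B3=F, B4=F, B5=F, B6=E, B7=T, B8=E, B9=F, B10=T, B11=S
input #10 (r=5, t=5, w=0): events B2->E, B1->F, B3->F, B4->F, B6->S, B5->F, B8->E, B7->T, B9->T, B11->S, B10->T; covers B1=F, B2=E, B3=F, B4=F, B5=F, B6=S, B7=T, B8=E, B9=T, B10=T, B11=S
the full pool covers 21 outcomes: B1=T, B1=F, B2=S, B2=E, B3=F, B4=T, B4=F, B5=T, B5=F, B6=S, B6=E, B7=T, B8=S, B8=E, B9=T, B9=F, B10=T, B10=F, B11=S, B11=E, B12=F
checked all size-1 subsets: none covers 21 outcomes (max 12/21)
checked all size-2 subsets: none covers 21 outcomes (max 19/21)
checked all size-3 subsets: none covers 21 outcomes (max 20/21)
at size 4, {1, 2, 3, 6} reaches all 21 outcomes; every lexicographically earlier size-4 subset fails

Answer: 1, 2, 3, 6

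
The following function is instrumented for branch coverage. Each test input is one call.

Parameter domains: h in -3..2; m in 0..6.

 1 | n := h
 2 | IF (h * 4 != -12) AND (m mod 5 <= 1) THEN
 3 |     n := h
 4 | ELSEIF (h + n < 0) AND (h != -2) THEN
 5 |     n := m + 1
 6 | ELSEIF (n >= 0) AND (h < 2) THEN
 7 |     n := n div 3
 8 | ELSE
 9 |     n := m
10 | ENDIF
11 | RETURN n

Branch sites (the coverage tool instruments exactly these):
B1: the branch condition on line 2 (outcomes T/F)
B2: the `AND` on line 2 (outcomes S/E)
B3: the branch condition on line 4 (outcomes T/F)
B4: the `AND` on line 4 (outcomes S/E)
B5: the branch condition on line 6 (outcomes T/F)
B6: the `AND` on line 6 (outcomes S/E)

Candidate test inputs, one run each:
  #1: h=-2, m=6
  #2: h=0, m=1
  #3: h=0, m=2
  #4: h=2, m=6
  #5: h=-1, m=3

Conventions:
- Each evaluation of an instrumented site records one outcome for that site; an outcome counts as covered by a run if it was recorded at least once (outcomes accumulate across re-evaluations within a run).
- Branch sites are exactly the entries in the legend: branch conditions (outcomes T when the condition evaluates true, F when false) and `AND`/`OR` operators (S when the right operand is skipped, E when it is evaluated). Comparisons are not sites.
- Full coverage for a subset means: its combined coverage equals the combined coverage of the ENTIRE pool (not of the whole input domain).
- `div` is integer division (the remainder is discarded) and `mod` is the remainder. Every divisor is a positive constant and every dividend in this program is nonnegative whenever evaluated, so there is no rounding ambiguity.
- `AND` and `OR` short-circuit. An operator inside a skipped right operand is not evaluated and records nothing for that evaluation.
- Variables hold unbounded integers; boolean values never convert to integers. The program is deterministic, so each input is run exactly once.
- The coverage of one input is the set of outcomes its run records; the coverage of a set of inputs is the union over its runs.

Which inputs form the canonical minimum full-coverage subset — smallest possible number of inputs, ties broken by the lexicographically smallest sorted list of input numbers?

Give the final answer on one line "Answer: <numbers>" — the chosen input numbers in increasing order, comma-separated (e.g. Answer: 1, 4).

input #1 (h=-2, m=6): events B2->E, B1->T; covers B1=T, B2=E
input #2 (h=0, m=1): events B2->E, B1->T; covers B1=T, B2=E
input #3 (h=0, m=2): events B2->E, B1->F, B4->S, B3->F, B6->E, B5->T; covers B1=F, B2=E, B3=F, B4=S, B5=T, B6=E
input #4 (h=2, m=6): events B2->E, B1->T; covers B1=T, B2=E
input #5 (h=-1, m=3): events B2->E, B1->F, B4->E, B3->T; covers B1=F, B2=E, B3=T, B4=E
pool-wide coverage (9 outcomes): B1=T, B1=F, B2=E, B3=T, B3=F, B4=S, B4=E, B5=T, B6=E
no size-1 subset reaches all 9 outcomes (best union: 6/9)
no size-2 subset reaches all 9 outcomes (best union: 8/9)
the canonical winner is {1, 3, 5}: size 3, full 9-outcome coverage, earliest index list among size-3 covers

Answer: 1, 3, 5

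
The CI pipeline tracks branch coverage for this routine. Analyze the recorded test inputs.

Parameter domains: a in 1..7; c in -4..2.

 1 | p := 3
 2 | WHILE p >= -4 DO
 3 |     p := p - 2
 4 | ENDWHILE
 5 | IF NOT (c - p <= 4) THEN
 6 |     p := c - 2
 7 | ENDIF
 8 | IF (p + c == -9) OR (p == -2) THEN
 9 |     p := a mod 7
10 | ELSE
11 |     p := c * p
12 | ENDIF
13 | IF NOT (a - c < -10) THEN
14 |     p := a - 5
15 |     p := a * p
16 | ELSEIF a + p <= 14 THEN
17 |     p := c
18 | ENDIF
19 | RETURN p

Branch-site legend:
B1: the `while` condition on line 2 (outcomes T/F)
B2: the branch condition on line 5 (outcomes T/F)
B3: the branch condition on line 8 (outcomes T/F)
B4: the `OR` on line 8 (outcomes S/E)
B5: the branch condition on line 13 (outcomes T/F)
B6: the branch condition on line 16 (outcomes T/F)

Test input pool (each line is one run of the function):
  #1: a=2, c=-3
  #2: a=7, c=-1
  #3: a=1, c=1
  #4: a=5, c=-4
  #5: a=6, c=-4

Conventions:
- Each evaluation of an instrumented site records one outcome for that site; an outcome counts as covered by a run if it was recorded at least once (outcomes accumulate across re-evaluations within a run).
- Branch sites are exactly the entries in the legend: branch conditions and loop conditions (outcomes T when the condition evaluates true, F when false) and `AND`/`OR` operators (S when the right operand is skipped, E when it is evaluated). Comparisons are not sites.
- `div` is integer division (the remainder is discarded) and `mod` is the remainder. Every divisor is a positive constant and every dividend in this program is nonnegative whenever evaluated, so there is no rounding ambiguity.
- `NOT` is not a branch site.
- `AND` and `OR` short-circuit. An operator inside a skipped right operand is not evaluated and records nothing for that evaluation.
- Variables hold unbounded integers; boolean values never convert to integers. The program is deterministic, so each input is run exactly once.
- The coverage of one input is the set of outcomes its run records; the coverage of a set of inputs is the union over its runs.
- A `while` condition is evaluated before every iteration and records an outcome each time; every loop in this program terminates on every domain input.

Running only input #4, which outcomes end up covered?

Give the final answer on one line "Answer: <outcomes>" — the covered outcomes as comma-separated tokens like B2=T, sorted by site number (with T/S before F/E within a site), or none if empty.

Event log for input #4 (a=5, c=-4):
  B1->T, B1->T, B1->T, B1->T, B1->F, B2->F, B4->S, B3->T, B5->T
distinct outcomes covered: B1=T, B1=F, B2=F, B3=T, B4=S, B5=T

Answer: B1=T, B1=F, B2=F, B3=T, B4=S, B5=T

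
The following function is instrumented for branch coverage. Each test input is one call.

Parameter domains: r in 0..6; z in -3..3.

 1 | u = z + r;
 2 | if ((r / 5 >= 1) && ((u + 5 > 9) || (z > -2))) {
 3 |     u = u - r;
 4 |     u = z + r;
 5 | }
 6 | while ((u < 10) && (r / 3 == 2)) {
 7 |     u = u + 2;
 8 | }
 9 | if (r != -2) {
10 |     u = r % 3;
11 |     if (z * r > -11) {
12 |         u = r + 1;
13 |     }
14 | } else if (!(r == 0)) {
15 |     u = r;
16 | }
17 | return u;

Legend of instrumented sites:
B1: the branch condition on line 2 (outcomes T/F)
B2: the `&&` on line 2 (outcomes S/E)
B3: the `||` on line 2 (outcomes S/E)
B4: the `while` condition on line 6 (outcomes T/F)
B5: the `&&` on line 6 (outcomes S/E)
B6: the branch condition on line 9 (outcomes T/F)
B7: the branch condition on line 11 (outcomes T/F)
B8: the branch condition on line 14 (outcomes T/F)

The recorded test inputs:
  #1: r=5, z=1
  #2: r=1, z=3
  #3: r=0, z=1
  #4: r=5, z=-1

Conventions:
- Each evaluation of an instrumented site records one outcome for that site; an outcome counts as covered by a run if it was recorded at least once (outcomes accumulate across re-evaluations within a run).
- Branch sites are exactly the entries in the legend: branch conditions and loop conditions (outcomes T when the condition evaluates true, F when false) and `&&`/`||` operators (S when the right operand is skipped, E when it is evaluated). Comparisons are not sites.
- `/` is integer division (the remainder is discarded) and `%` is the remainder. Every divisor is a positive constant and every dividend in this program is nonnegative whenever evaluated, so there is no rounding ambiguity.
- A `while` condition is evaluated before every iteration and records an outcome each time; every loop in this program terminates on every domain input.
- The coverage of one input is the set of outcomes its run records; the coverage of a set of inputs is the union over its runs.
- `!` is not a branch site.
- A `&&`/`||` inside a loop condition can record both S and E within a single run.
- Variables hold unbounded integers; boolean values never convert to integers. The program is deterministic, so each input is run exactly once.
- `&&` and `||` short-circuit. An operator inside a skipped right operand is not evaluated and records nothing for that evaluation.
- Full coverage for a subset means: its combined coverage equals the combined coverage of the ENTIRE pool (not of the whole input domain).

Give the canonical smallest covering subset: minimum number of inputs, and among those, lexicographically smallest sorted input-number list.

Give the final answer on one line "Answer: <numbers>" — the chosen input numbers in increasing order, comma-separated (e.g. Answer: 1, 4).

input #1 (r=5, z=1): events B2->E, B3->S, B1->T, B5->E, B4->F, B6->T, B7->T; covers B1=T, B2=E, B3=S, B4=F, B5=E, B6=T, B7=T
input #2 (r=1, z=3): events B2->S, B1->F, B5->E, B4->F, B6->T, B7->T; covers B1=F, B2=S, B4=F, B5=E, B6=T, B7=T
input #3 (r=0, z=1): events B2->S, B1->F, B5->E, B4->F, B6->T, B7->T; covers B1=F, B2=S, B4=F, B5=E, B6=T, B7=T
input #4 (r=5, z=-1): events B2->E, B3->E, B1->T, B5->E, B4->F, B6->T, B7->T; covers B1=T, B2=E, B3=E, B4=F, B5=E, B6=T, B7=T
the full pool covers 10 outcomes: B1=T, B1=F, B2=S, B2=E, B3=S, B3=E, B4=F, B5=E, B6=T, B7=T
no size-1 subset reaches all 10 outcomes (best union: 7/10)
no size-2 subset reaches all 10 outcomes (best union: 9/10)
inputs {1, 2, 4} (size 3) cover everything; no size-3 subset with a lexicographically smaller index list covers all 10

Answer: 1, 2, 4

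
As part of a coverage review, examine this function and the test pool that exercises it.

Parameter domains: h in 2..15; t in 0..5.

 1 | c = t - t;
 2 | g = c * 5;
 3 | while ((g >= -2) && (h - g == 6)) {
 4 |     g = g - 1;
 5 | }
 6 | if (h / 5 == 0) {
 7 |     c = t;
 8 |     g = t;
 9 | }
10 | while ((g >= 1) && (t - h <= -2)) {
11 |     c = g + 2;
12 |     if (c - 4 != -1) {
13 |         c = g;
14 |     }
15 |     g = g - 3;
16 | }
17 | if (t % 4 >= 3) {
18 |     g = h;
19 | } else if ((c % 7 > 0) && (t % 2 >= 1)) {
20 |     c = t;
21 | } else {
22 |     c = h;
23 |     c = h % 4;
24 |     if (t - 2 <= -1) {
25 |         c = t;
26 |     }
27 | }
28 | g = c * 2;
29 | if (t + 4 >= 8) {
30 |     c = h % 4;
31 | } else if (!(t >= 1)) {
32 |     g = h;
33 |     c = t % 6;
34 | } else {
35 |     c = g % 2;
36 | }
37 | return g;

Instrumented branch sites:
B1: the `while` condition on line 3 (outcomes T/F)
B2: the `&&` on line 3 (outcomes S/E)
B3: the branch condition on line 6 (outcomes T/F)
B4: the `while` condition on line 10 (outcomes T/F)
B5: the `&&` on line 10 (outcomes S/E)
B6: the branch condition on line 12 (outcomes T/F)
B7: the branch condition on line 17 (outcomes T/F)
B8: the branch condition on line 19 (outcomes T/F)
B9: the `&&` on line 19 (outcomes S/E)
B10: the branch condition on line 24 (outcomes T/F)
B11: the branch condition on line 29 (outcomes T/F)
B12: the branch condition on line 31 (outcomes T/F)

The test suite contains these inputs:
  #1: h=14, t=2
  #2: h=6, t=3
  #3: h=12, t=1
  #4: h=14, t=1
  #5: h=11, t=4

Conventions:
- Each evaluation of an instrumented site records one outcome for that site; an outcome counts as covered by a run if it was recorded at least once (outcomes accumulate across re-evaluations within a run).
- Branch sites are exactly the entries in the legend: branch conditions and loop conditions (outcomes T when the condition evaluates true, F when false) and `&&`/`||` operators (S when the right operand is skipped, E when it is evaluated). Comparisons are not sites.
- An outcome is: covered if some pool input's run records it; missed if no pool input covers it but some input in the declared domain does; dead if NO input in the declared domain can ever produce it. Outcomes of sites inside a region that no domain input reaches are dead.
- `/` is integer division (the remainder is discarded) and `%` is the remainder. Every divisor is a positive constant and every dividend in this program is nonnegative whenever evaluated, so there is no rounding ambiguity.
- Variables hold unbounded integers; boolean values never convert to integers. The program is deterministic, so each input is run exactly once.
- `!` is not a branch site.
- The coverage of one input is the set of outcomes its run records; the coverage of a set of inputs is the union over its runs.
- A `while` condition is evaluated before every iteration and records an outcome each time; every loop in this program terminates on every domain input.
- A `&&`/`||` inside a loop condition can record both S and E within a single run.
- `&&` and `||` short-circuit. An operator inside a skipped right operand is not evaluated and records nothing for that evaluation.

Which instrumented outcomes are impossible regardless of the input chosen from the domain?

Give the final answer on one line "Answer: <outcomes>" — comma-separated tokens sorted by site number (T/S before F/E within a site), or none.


running all 84 domain inputs and tallying outcomes:
  B2=S: no domain input ever produces it -> dead
  reachable outcomes have witnesses, e.g. B1=T (e.g. h=6, t=0), B1=F (e.g. h=2, t=0), B2=E (e.g. h=2, t=0), B3=T (e.g. h=2, t=0)
Answer: B2=S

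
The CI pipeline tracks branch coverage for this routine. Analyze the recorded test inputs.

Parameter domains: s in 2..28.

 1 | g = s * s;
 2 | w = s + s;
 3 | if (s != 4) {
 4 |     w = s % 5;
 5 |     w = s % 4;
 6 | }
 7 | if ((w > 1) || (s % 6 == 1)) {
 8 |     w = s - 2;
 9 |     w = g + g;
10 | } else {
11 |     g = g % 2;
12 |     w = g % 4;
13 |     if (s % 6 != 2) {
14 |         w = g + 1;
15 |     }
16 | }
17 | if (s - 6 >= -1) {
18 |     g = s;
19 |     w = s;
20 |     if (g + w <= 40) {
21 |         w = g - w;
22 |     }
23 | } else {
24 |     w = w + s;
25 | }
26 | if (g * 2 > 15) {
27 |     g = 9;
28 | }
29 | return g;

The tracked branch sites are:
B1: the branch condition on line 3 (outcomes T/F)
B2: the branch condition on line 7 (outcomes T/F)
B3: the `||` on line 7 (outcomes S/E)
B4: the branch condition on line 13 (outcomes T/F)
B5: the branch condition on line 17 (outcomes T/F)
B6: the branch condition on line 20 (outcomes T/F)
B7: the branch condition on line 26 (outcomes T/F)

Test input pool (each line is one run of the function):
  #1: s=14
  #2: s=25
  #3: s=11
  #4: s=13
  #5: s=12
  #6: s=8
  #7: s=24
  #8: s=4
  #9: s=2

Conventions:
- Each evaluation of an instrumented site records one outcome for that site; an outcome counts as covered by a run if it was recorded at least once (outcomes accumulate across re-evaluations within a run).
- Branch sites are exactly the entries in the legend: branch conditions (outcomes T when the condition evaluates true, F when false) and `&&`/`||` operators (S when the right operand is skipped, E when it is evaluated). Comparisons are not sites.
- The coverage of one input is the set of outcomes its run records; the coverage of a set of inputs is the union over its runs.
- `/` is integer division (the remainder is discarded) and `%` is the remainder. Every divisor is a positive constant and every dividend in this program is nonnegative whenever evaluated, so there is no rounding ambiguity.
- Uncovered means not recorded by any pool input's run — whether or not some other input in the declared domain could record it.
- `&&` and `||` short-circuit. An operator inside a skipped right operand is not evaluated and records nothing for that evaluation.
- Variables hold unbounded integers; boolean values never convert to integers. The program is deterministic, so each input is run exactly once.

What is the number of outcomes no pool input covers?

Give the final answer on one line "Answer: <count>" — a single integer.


run #1 (s=14) runs B1->T, B3->S, B2->T, B5->T, B6->T, B7->T; records B1=T, B2=T, B3=S, B5=T, B6=T, B7=T
run #2 (s=25) runs B1->T, B3->E, B2->T, B5->T, B6->F, B7->T; records B1=T, B2=T, B3=E, B5=T, B6=F, B7=T
run #3 (s=11) runs B1->T, B3->S, B2->T, B5->T, B6->T, B7->T; records B1=T, B2=T, B3=S, B5=T, B6=T, B7=T
run #4 (s=13) runs B1->T, B3->E, B2->T, B5->T, B6->T, B7->T; records B1=T, B2=T, B3=E, B5=T, B6=T, B7=T
run #5 (s=12) runs B1->T, B3->E, B2->F, B4->T, B5->T, B6->T, B7->T; records B1=T, B2=F, B3=E, B4=T, B5=T, B6=T, B7=T
run #6 (s=8) runs B1->T, B3->E, B2->F, B4->F, B5->T, B6->T, B7->T; records B1=T, B2=F, B3=E, B4=F, B5=T, B6=T, B7=T
run #7 (s=24) runs B1->T, B3->E, B2->F, B4->T, B5->T, B6->F, B7->T; records B1=T, B2=F, B3=E, B4=T, B5=T, B6=F, B7=T
run #8 (s=4) runs B1->F, B3->S, B2->T, B5->F, B7->T; records B1=F, B2=T, B3=S, B5=F, B7=T
run #9 (s=2) runs B1->T, B3->S, B2->T, B5->F, B7->F; records B1=T, B2=T, B3=S, B5=F, B7=F
union over the pool: B1=T, B1=F, B2=T, B2=F, B3=S, B3=E, B4=T, B4=F, B5=T, B5=F, B6=T, B6=F, B7=T, B7=F
uncovered (0 of 14): none
Answer: 0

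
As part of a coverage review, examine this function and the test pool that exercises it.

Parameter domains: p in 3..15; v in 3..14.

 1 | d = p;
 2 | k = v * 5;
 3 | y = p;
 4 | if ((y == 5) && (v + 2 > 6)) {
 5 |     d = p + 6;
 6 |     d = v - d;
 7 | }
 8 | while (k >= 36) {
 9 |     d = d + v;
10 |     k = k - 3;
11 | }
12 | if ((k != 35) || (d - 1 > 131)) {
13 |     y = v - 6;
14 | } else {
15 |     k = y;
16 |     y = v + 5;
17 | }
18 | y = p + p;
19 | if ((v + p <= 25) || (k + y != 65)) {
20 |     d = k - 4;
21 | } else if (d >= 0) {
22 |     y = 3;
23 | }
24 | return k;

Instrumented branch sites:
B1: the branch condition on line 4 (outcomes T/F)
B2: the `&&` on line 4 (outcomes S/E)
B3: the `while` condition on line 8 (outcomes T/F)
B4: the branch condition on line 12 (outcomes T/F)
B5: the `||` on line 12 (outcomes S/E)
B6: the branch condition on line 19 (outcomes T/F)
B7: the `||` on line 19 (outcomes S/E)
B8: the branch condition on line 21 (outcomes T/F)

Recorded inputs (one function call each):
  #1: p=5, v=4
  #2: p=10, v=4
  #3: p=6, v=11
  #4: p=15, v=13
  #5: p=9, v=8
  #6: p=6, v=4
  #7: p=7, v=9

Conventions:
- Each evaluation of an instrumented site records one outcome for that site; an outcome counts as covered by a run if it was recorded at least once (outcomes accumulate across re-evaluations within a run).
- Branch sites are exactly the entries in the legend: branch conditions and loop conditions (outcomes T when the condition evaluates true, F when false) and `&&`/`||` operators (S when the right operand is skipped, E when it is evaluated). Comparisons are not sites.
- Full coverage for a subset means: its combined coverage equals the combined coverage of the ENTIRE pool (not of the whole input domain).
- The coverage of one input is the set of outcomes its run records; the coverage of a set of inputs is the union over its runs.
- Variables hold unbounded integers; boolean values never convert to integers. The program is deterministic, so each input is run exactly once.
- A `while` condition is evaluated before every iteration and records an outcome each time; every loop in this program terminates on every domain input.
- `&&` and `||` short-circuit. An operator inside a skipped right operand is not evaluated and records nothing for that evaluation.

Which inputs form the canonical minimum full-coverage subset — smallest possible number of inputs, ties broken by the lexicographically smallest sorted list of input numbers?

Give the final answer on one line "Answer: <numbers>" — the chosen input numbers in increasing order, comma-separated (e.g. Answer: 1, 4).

input #1 (p=5, v=4): events B2->E, B1->F, B3->F, B5->S, B4->T, B7->S, B6->T; covers B1=F, B2=E, B3=F, B4=T, B5=S, B6=T, B7=S
input #2 (p=10, v=4): events B2->S, B1->F, B3->F, B5->S, B4->T, B7->S, B6->T; covers B1=F, B2=S, B3=F, B4=T, B5=S, B6=T, B7=S
input #3 (p=6, v=11): events B2->S, B1->F, B3->T, B3->T, B3->T, B3->T, B3->T, B3->T, B3->T, B3->F, B5->S, B4->T, B7->S, B6->T; covers B1=F, B2=S, B3=T, B3=F, B4=T, B5=S, B6=T, B7=S
input #4 (p=15, v=13): events B2->S, B1->F, B3->T, B3->T, B3->T, B3->T, B3->T, B3->T, B3->T, B3->T, B3->T, B3->T, B3->F, B5->E, ...; covers B1=F, B2=S, B3=T, B3=F, B4=T, B5=E, B6=F, B7=E, B8=T
input #5 (p=9, v=8): events B2->S, B1->F, B3->T, B3->T, B3->F, B5->S, B4->T, B7->S, B6->T; covers B1=F, B2=S, B3=T, B3=F, B4=T, B5=S, B6=T, B7=S
input #6 (p=6, v=4): events B2->S, B1->F, B3->F, B5->S, B4->T, B7->S, B6->T; covers B1=F, B2=S, B3=F, B4=T, B5=S, B6=T, B7=S
input #7 (p=7, v=9): events B2->S, B1->F, B3->T, B3->T, B3->T, B3->T, B3->F, B5->S, B4->T, B7->S, B6->T; covers B1=F, B2=S, B3=T, B3=F, B4=T, B5=S, B6=T, B7=S
together the pool reaches 13 outcomes: B1=F, B2=S, B2=E, B3=T, B3=F, B4=T, B5=S, B5=E, B6=T, B6=F, B7=S, B7=E, B8=T
checked all size-1 subsets: none covers 13 outcomes (max 9/13)
at size 2, {1, 4} reaches all 13 outcomes; every lexicographically earlier size-2 subset fails

Answer: 1, 4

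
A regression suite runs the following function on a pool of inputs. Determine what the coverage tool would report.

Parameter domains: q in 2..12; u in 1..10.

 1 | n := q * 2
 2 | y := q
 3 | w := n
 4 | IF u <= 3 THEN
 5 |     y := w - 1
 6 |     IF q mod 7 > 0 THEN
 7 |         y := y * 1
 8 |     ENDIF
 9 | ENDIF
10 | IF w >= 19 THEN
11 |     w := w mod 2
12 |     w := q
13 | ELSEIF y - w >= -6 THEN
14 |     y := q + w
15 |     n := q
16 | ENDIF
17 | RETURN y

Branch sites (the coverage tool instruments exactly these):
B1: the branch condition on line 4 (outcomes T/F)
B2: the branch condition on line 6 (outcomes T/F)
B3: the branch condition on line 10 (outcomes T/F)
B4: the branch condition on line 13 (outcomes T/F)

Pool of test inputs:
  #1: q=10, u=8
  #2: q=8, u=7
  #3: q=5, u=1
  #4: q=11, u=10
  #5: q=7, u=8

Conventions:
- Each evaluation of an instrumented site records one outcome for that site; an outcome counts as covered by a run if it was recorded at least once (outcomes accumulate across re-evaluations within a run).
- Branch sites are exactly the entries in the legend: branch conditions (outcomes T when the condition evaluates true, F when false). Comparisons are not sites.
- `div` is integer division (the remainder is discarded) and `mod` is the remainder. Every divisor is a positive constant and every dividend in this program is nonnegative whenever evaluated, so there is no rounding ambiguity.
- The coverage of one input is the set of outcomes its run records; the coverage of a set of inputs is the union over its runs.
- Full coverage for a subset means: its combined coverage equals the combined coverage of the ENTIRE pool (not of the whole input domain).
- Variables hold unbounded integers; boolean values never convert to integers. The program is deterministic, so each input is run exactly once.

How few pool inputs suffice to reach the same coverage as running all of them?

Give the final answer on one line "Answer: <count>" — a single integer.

input #1 (q=10, u=8): events B1->F, B3->T; covers B1=F, B3=T
input #2 (q=8, u=7): events B1->F, B3->F, B4->F; covers B1=F, B3=F, B4=F
input #3 (q=5, u=1): events B1->T, B2->T, B3->F, B4->T; covers B1=T, B2=T, B3=F, B4=T
input #4 (q=11, u=10): events B1->F, B3->T; covers B1=F, B3=T
input #5 (q=7, u=8): events B1->F, B3->F, B4->F; covers B1=F, B3=F, B4=F
union over all inputs: B1=T, B1=F, B2=T, B3=T, B3=F, B4=T, B4=F (7 outcomes)
no size-1 subset reaches all 7 outcomes (best union: 4/7)
no size-2 subset reaches all 7 outcomes (best union: 6/7)
at size 3, {1, 2, 3} reaches all 7 outcomes; every lexicographically earlier size-3 subset fails

Answer: 3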